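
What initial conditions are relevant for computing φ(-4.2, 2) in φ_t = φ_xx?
The entire real line. The heat equation has infinite propagation speed: any initial disturbance instantly affects all points (though exponentially small far away).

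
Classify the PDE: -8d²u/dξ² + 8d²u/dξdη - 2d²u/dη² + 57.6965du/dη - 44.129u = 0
A = -8, B = 8, C = -2. Discriminant B² - 4AC = 0. Since 0 = 0, parabolic.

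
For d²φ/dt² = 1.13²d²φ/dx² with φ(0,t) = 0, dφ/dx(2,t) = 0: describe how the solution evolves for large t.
φ oscillates (no decay). Energy is conserved; the solution oscillates indefinitely as standing waves.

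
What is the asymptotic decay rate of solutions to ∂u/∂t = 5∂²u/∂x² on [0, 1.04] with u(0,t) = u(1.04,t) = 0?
Eigenvalues: λₙ = 5n²π²/1.04².
First three modes:
  n=1: λ₁ = 5π²/1.04² ≈ 45.625
  n=2: λ₂ = 20π²/1.04² ≈ 182.5 (4× faster decay)
  n=3: λ₃ = 45π²/1.04² ≈ 410.625 (9× faster decay)
As t → ∞, higher modes decay exponentially faster. The n=1 mode dominates: u ~ c₁ sin(πx/1.04) e^{-λ₁t}.
Decay rate: λ₁ = 5π²/1.04² ≈ 45.625.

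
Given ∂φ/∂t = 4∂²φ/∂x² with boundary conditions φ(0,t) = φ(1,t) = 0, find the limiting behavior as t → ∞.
φ → 0. Heat diffuses out through both boundaries.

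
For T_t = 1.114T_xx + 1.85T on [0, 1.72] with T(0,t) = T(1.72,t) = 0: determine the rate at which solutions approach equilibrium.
Eigenvalues: λₙ = 1.114n²π²/1.72² - 1.85.
First three modes:
  n=1: λ₁ = 1.114π²/1.72² - 1.85 ≈ 1.866
  n=2: λ₂ = 4.456π²/1.72² - 1.85 ≈ 13.016
  n=3: λ₃ = 10.026π²/1.72² - 1.85 ≈ 31.598
Since 1.114π²/1.72² ≈ 3.716 > 1.85, all λₙ > 0.
The n=1 mode decays slowest → dominates as t → ∞.
Asymptotic: T ~ c₁ sin(πx/1.72) e^{-λ₁t} with decay rate λ₁ ≈ 1.866.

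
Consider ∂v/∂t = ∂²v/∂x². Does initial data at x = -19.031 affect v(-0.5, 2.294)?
Yes, for any finite x. The heat equation has infinite propagation speed, so all initial data affects all points at any t > 0.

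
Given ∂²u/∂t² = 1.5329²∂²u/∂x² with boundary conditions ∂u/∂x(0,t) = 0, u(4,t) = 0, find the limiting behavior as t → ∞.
u oscillates (no decay). Energy is conserved; the solution oscillates indefinitely as standing waves.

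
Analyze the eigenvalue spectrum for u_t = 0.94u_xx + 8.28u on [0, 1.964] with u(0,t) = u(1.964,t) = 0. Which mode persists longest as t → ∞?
Eigenvalues: λₙ = 0.94n²π²/1.964² - 8.28.
First three modes:
  n=1: λ₁ = 0.94π²/1.964² - 8.28 ≈ -5.875
  n=2: λ₂ = 3.76π²/1.964² - 8.28 ≈ 1.341
  n=3: λ₃ = 8.46π²/1.964² - 8.28 ≈ 13.366
Since 0.94π²/1.964² ≈ 2.405 < 8.28, λ₁ < 0.
The n=1 mode grows fastest (−λₙ is largest for n=1) → dominates.
Asymptotic: u ~ c₁ sin(πx/1.964) e^{5.875t} (exponential growth at rate −λ₁ ≈ 5.875).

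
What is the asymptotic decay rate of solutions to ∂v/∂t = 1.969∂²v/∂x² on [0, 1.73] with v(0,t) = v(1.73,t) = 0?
Eigenvalues: λₙ = 1.969n²π²/1.73².
First three modes:
  n=1: λ₁ = 1.969π²/1.73² ≈ 6.493
  n=2: λ₂ = 7.876π²/1.73² ≈ 25.972 (4× faster decay)
  n=3: λ₃ = 17.721π²/1.73² ≈ 58.438 (9× faster decay)
As t → ∞, higher modes decay exponentially faster. The n=1 mode dominates: v ~ c₁ sin(πx/1.73) e^{-λ₁t}.
Decay rate: λ₁ = 1.969π²/1.73² ≈ 6.493.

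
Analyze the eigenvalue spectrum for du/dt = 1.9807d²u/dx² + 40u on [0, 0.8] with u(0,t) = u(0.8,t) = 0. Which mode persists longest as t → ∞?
Eigenvalues: λₙ = 1.9807n²π²/0.8² - 40.
First three modes:
  n=1: λ₁ = 1.9807π²/0.8² - 40 ≈ -9.455
  n=2: λ₂ = 7.9228π²/0.8² - 40 ≈ 82.18
  n=3: λ₃ = 17.8263π²/0.8² - 40 ≈ 234.904
Since 1.9807π²/0.8² ≈ 30.545 < 40, λ₁ < 0.
The n=1 mode grows fastest (−λₙ is largest for n=1) → dominates.
Asymptotic: u ~ c₁ sin(πx/0.8) e^{9.455t} (exponential growth at rate −λ₁ ≈ 9.455).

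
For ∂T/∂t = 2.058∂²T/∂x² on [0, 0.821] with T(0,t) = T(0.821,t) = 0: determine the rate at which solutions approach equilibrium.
Eigenvalues: λₙ = 2.058n²π²/0.821².
First three modes:
  n=1: λ₁ = 2.058π²/0.821² ≈ 30.134
  n=2: λ₂ = 8.232π²/0.821² ≈ 120.537 (4× faster decay)
  n=3: λ₃ = 18.522π²/0.821² ≈ 271.207 (9× faster decay)
As t → ∞, higher modes decay exponentially faster. The n=1 mode dominates: T ~ c₁ sin(πx/0.821) e^{-λ₁t}.
Decay rate: λ₁ = 2.058π²/0.821² ≈ 30.134.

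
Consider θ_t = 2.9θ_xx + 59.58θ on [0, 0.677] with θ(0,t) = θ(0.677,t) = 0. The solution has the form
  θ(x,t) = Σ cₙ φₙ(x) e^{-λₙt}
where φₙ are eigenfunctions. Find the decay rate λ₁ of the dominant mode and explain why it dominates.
Eigenvalues: λₙ = 2.9n²π²/0.677² - 59.58.
First three modes:
  n=1: λ₁ = 2.9π²/0.677² - 59.58 ≈ 2.868
  n=2: λ₂ = 11.6π²/0.677² - 59.58 ≈ 190.213
  n=3: λ₃ = 26.1π²/0.677² - 59.58 ≈ 502.454
Since 2.9π²/0.677² ≈ 62.448 > 59.58, all λₙ > 0.
The n=1 mode decays slowest → dominates as t → ∞.
Asymptotic: θ ~ c₁ sin(πx/0.677) e^{-λ₁t} with decay rate λ₁ ≈ 2.868.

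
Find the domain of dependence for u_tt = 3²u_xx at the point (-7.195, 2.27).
Domain of dependence: [-14.005, -0.385]. Signals travel at speed 3, so data within |x - -7.195| ≤ 3·2.27 = 6.81 can reach the point.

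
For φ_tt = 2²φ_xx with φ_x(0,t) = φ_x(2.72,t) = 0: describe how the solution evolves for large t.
φ oscillates about a mean that drifts linearly in t (generically unbounded; no decay). There is no damping, so the nonconstant modes persist as standing waves (energy conserved, no decay). But with Neumann conditions at both ends the constant mode has eigenvalue 0: the spatial mean M(t) of φ satisfies M'' = 0, so M(t) = M(0) + M'(0)·t. Unless the initial velocity has zero mean (∫φ_t(x,0)dx = 0), the solution grows linearly in t (unbounded, though not exponentially); if it does have zero mean, the solution stays bounded and simply oscillates.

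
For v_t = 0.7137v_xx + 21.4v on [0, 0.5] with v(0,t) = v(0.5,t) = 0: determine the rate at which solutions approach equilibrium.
Eigenvalues: λₙ = 0.7137n²π²/0.5² - 21.4.
First three modes:
  n=1: λ₁ = 0.7137π²/0.5² - 21.4 ≈ 6.776
  n=2: λ₂ = 2.8548π²/0.5² - 21.4 ≈ 91.303
  n=3: λ₃ = 6.4233π²/0.5² - 21.4 ≈ 232.182
Since 0.7137π²/0.5² ≈ 28.176 > 21.4, all λₙ > 0.
The n=1 mode decays slowest → dominates as t → ∞.
Asymptotic: v ~ c₁ sin(πx/0.5) e^{-λ₁t} with decay rate λ₁ ≈ 6.776.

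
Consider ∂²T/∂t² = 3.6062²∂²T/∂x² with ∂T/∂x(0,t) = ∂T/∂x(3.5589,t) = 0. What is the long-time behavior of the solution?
As t → ∞, T oscillates about a mean that drifts linearly in t (generically unbounded; no decay). There is no damping, so the nonconstant modes persist as standing waves (energy conserved, no decay). But with Neumann conditions at both ends the constant mode has eigenvalue 0: the spatial mean M(t) of T satisfies M'' = 0, so M(t) = M(0) + M'(0)·t. Unless the initial velocity has zero mean (∫T_t(x,0)dx = 0), the solution grows linearly in t (unbounded, though not exponentially); if it does have zero mean, the solution stays bounded and simply oscillates.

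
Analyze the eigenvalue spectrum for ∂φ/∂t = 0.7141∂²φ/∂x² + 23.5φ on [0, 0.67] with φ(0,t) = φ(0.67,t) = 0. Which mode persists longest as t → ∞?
Eigenvalues: λₙ = 0.7141n²π²/0.67² - 23.5.
First three modes:
  n=1: λ₁ = 0.7141π²/0.67² - 23.5 ≈ -7.8
  n=2: λ₂ = 2.8564π²/0.67² - 23.5 ≈ 39.301
  n=3: λ₃ = 6.4269π²/0.67² - 23.5 ≈ 117.803
Since 0.7141π²/0.67² ≈ 15.7 < 23.5, λ₁ < 0.
The n=1 mode grows fastest (−λₙ is largest for n=1) → dominates.
Asymptotic: φ ~ c₁ sin(πx/0.67) e^{7.8t} (exponential growth at rate −λ₁ ≈ 7.8).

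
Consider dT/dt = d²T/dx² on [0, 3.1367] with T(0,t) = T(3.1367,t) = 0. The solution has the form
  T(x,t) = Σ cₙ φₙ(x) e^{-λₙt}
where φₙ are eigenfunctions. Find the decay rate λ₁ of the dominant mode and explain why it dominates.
Eigenvalues: λₙ = n²π²/3.1367².
First three modes:
  n=1: λ₁ = π²/3.1367² ≈ 1.003
  n=2: λ₂ = 4π²/3.1367² ≈ 4.012 (4× faster decay)
  n=3: λ₃ = 9π²/3.1367² ≈ 9.028 (9× faster decay)
As t → ∞, higher modes decay exponentially faster. The n=1 mode dominates: T ~ c₁ sin(πx/3.1367) e^{-λ₁t}.
Decay rate: λ₁ = π²/3.1367² ≈ 1.003.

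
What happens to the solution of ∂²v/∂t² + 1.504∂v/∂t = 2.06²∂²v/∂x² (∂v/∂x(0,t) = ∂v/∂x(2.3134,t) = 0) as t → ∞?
v → constant (steady state). Damping (γ=1.504) dissipates the nonconstant modes; with Neumann BCs the spatial average obeys M''+γM'=0 and tends to a finite limit.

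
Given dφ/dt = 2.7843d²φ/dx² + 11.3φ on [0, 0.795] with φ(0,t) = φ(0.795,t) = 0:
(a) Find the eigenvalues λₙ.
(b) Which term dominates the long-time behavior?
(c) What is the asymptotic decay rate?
Eigenvalues: λₙ = 2.7843n²π²/0.795² - 11.3.
First three modes:
  n=1: λ₁ = 2.7843π²/0.795² - 11.3 ≈ 32.179
  n=2: λ₂ = 11.1372π²/0.795² - 11.3 ≈ 162.617
  n=3: λ₃ = 25.0587π²/0.795² - 11.3 ≈ 380.013
Since 2.7843π²/0.795² ≈ 43.479 > 11.3, all λₙ > 0.
The n=1 mode decays slowest → dominates as t → ∞.
Asymptotic: φ ~ c₁ sin(πx/0.795) e^{-λ₁t} with decay rate λ₁ ≈ 32.179.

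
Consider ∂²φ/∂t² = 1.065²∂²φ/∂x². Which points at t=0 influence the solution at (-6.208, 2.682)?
Domain of dependence: [-9.06433, -3.35167]. Signals travel at speed 1.065, so data within |x - -6.208| ≤ 1.065·2.682 = 2.85633 can reach the point.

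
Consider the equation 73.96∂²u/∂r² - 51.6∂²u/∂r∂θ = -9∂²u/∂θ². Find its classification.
Rewriting in standard form: 73.96∂²u/∂r² - 51.6∂²u/∂r∂θ + 9∂²u/∂θ² = 0. Parabolic. (A = 73.96, B = -51.6, C = 9 gives B² - 4AC = 0.)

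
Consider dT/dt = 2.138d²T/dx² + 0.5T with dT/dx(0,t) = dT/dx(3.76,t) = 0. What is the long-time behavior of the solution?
As t → ∞, T grows unboundedly. With Neumann BCs the constant mode has diffusion eigenvalue 0, so any r > 0 makes it grow like e^(0.5t); solution grows exponentially.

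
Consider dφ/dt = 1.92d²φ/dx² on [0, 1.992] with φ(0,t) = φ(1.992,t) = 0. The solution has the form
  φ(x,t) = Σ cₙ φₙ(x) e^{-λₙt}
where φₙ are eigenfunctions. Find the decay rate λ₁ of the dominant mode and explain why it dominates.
Eigenvalues: λₙ = 1.92n²π²/1.992².
First three modes:
  n=1: λ₁ = 1.92π²/1.992² ≈ 4.776
  n=2: λ₂ = 7.68π²/1.992² ≈ 19.102 (4× faster decay)
  n=3: λ₃ = 17.28π²/1.992² ≈ 42.98 (9× faster decay)
As t → ∞, higher modes decay exponentially faster. The n=1 mode dominates: φ ~ c₁ sin(πx/1.992) e^{-λ₁t}.
Decay rate: λ₁ = 1.92π²/1.992² ≈ 4.776.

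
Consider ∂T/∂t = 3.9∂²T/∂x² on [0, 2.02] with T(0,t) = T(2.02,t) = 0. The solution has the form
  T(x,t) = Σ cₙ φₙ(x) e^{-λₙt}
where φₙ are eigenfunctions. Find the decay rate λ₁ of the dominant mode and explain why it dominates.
Eigenvalues: λₙ = 3.9n²π²/2.02².
First three modes:
  n=1: λ₁ = 3.9π²/2.02² ≈ 9.433
  n=2: λ₂ = 15.6π²/2.02² ≈ 37.733 (4× faster decay)
  n=3: λ₃ = 35.1π²/2.02² ≈ 84.899 (9× faster decay)
As t → ∞, higher modes decay exponentially faster. The n=1 mode dominates: T ~ c₁ sin(πx/2.02) e^{-λ₁t}.
Decay rate: λ₁ = 3.9π²/2.02² ≈ 9.433.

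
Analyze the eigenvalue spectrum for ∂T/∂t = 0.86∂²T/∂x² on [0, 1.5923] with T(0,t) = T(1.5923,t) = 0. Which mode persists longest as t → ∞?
Eigenvalues: λₙ = 0.86n²π²/1.5923².
First three modes:
  n=1: λ₁ = 0.86π²/1.5923² ≈ 3.348
  n=2: λ₂ = 3.44π²/1.5923² ≈ 13.391 (4× faster decay)
  n=3: λ₃ = 7.74π²/1.5923² ≈ 30.129 (9× faster decay)
As t → ∞, higher modes decay exponentially faster. The n=1 mode dominates: T ~ c₁ sin(πx/1.5923) e^{-λ₁t}.
Decay rate: λ₁ = 0.86π²/1.5923² ≈ 3.348.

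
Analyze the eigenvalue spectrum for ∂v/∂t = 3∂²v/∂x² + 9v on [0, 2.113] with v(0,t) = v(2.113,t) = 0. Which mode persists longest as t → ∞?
Eigenvalues: λₙ = 3n²π²/2.113² - 9.
First three modes:
  n=1: λ₁ = 3π²/2.113² - 9 ≈ -2.368
  n=2: λ₂ = 12π²/2.113² - 9 ≈ 17.527
  n=3: λ₃ = 27π²/2.113² - 9 ≈ 50.685
Since 3π²/2.113² ≈ 6.632 < 9, λ₁ < 0.
The n=1 mode grows fastest (−λₙ is largest for n=1) → dominates.
Asymptotic: v ~ c₁ sin(πx/2.113) e^{2.368t} (exponential growth at rate −λ₁ ≈ 2.368).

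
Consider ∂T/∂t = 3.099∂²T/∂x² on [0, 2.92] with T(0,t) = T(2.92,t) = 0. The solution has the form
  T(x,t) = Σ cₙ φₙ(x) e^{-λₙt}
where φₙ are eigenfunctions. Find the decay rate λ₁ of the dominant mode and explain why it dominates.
Eigenvalues: λₙ = 3.099n²π²/2.92².
First three modes:
  n=1: λ₁ = 3.099π²/2.92² ≈ 3.587
  n=2: λ₂ = 12.396π²/2.92² ≈ 14.349 (4× faster decay)
  n=3: λ₃ = 27.891π²/2.92² ≈ 32.285 (9× faster decay)
As t → ∞, higher modes decay exponentially faster. The n=1 mode dominates: T ~ c₁ sin(πx/2.92) e^{-λ₁t}.
Decay rate: λ₁ = 3.099π²/2.92² ≈ 3.587.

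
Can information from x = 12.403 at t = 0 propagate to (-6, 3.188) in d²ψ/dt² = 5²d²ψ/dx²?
No. The domain of dependence is [-21.94, 9.94], and 12.403 is outside this interval.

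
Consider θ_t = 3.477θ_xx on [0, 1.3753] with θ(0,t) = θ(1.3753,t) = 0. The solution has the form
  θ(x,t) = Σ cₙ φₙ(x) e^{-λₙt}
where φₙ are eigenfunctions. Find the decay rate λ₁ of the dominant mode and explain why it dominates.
Eigenvalues: λₙ = 3.477n²π²/1.3753².
First three modes:
  n=1: λ₁ = 3.477π²/1.3753² ≈ 18.143
  n=2: λ₂ = 13.908π²/1.3753² ≈ 72.572 (4× faster decay)
  n=3: λ₃ = 31.293π²/1.3753² ≈ 163.287 (9× faster decay)
As t → ∞, higher modes decay exponentially faster. The n=1 mode dominates: θ ~ c₁ sin(πx/1.3753) e^{-λ₁t}.
Decay rate: λ₁ = 3.477π²/1.3753² ≈ 18.143.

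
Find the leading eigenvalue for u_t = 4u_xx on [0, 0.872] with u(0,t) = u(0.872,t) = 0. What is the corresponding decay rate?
Eigenvalues: λₙ = 4n²π²/0.872².
First three modes:
  n=1: λ₁ = 4π²/0.872² ≈ 51.919
  n=2: λ₂ = 16π²/0.872² ≈ 207.676 (4× faster decay)
  n=3: λ₃ = 36π²/0.872² ≈ 467.271 (9× faster decay)
As t → ∞, higher modes decay exponentially faster. The n=1 mode dominates: u ~ c₁ sin(πx/0.872) e^{-λ₁t}.
Decay rate: λ₁ = 4π²/0.872² ≈ 51.919.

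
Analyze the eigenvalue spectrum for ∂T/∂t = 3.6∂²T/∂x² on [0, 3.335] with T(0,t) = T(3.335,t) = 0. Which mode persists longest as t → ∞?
Eigenvalues: λₙ = 3.6n²π²/3.335².
First three modes:
  n=1: λ₁ = 3.6π²/3.335² ≈ 3.195
  n=2: λ₂ = 14.4π²/3.335² ≈ 12.778 (4× faster decay)
  n=3: λ₃ = 32.4π²/3.335² ≈ 28.751 (9× faster decay)
As t → ∞, higher modes decay exponentially faster. The n=1 mode dominates: T ~ c₁ sin(πx/3.335) e^{-λ₁t}.
Decay rate: λ₁ = 3.6π²/3.335² ≈ 3.195.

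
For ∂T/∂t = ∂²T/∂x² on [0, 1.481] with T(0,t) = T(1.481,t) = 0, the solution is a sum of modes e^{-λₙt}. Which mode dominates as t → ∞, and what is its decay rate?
Eigenvalues: λₙ = n²π²/1.481².
First three modes:
  n=1: λ₁ = π²/1.481² ≈ 4.5
  n=2: λ₂ = 4π²/1.481² ≈ 17.999 (4× faster decay)
  n=3: λ₃ = 9π²/1.481² ≈ 40.498 (9× faster decay)
As t → ∞, higher modes decay exponentially faster. The n=1 mode dominates: T ~ c₁ sin(πx/1.481) e^{-λ₁t}.
Decay rate: λ₁ = π²/1.481² ≈ 4.5.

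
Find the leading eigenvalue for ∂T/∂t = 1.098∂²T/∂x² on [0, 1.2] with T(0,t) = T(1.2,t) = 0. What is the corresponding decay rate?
Eigenvalues: λₙ = 1.098n²π²/1.2².
First three modes:
  n=1: λ₁ = 1.098π²/1.2² ≈ 7.526
  n=2: λ₂ = 4.392π²/1.2² ≈ 30.102 (4× faster decay)
  n=3: λ₃ = 9.882π²/1.2² ≈ 67.73 (9× faster decay)
As t → ∞, higher modes decay exponentially faster. The n=1 mode dominates: T ~ c₁ sin(πx/1.2) e^{-λ₁t}.
Decay rate: λ₁ = 1.098π²/1.2² ≈ 7.526.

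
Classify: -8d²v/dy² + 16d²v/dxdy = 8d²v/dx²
Rewriting in standard form: -8d²v/dx² + 16d²v/dxdy - 8d²v/dy² = 0. Parabolic (discriminant = 0).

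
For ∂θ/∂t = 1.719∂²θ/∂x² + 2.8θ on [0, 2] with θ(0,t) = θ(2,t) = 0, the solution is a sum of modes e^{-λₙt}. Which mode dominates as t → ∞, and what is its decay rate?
Eigenvalues: λₙ = 1.719n²π²/2² - 2.8.
First three modes:
  n=1: λ₁ = 1.719π²/2² - 2.8 ≈ 1.441
  n=2: λ₂ = 6.876π²/2² - 2.8 ≈ 14.166
  n=3: λ₃ = 15.471π²/2² - 2.8 ≈ 35.373
Since 1.719π²/2² ≈ 4.241 > 2.8, all λₙ > 0.
The n=1 mode decays slowest → dominates as t → ∞.
Asymptotic: θ ~ c₁ sin(πx/2) e^{-λ₁t} with decay rate λ₁ ≈ 1.441.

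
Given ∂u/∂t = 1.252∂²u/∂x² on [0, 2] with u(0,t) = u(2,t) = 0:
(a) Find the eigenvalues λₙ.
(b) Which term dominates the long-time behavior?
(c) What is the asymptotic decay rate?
Eigenvalues: λₙ = 1.252n²π²/2².
First three modes:
  n=1: λ₁ = 1.252π²/2² ≈ 3.089
  n=2: λ₂ = 5.008π²/2² ≈ 12.357 (4× faster decay)
  n=3: λ₃ = 11.268π²/2² ≈ 27.803 (9× faster decay)
As t → ∞, higher modes decay exponentially faster. The n=1 mode dominates: u ~ c₁ sin(πx/2) e^{-λ₁t}.
Decay rate: λ₁ = 1.252π²/2² ≈ 3.089.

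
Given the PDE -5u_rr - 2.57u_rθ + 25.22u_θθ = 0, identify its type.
The second-order coefficients are A = -5, B = -2.57, C = 25.22. Since B² - 4AC = 511.0049 > 0, this is a hyperbolic PDE.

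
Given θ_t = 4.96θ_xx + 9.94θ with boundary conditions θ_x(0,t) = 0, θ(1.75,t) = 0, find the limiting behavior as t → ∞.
θ grows unboundedly. Reaction dominates diffusion (r=9.94 > κπ²/(4L²)≈4); solution grows exponentially.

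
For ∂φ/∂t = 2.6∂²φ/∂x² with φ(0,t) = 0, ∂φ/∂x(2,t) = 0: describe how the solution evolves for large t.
φ → 0. Heat escapes through the Dirichlet boundary.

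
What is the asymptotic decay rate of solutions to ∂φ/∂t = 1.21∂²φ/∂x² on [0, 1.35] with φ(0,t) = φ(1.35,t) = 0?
Eigenvalues: λₙ = 1.21n²π²/1.35².
First three modes:
  n=1: λ₁ = 1.21π²/1.35² ≈ 6.553
  n=2: λ₂ = 4.84π²/1.35² ≈ 26.211 (4× faster decay)
  n=3: λ₃ = 10.89π²/1.35² ≈ 58.974 (9× faster decay)
As t → ∞, higher modes decay exponentially faster. The n=1 mode dominates: φ ~ c₁ sin(πx/1.35) e^{-λ₁t}.
Decay rate: λ₁ = 1.21π²/1.35² ≈ 6.553.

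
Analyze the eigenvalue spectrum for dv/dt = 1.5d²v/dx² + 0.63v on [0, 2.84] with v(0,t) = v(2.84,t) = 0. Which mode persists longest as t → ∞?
Eigenvalues: λₙ = 1.5n²π²/2.84² - 0.63.
First three modes:
  n=1: λ₁ = 1.5π²/2.84² - 0.63 ≈ 1.205
  n=2: λ₂ = 6π²/2.84² - 0.63 ≈ 6.712
  n=3: λ₃ = 13.5π²/2.84² - 0.63 ≈ 15.889
Since 1.5π²/2.84² ≈ 1.835 > 0.63, all λₙ > 0.
The n=1 mode decays slowest → dominates as t → ∞.
Asymptotic: v ~ c₁ sin(πx/2.84) e^{-λ₁t} with decay rate λ₁ ≈ 1.205.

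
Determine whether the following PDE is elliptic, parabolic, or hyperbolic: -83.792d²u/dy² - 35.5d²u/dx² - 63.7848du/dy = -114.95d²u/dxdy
Rewriting in standard form: -35.5d²u/dx² + 114.95d²u/dxdy - 83.792d²u/dy² - 63.7848du/dy = 0. Coefficients: A = -35.5, B = 114.95, C = -83.792. B² - 4AC = 1315.0385, which is positive, so the equation is hyperbolic.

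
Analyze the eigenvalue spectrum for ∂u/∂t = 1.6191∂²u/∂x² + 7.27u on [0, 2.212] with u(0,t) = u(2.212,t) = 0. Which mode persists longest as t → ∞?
Eigenvalues: λₙ = 1.6191n²π²/2.212² - 7.27.
First three modes:
  n=1: λ₁ = 1.6191π²/2.212² - 7.27 ≈ -4.004
  n=2: λ₂ = 6.4764π²/2.212² - 7.27 ≈ 5.794
  n=3: λ₃ = 14.5719π²/2.212² - 7.27 ≈ 22.123
Since 1.6191π²/2.212² ≈ 3.266 < 7.27, λ₁ < 0.
The n=1 mode grows fastest (−λₙ is largest for n=1) → dominates.
Asymptotic: u ~ c₁ sin(πx/2.212) e^{4.004t} (exponential growth at rate −λ₁ ≈ 4.004).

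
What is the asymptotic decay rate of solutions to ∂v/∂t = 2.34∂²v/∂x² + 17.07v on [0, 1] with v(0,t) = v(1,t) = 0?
Eigenvalues: λₙ = 2.34n²π²/1² - 17.07.
First three modes:
  n=1: λ₁ = 2.34π² - 17.07 ≈ 6.025
  n=2: λ₂ = 9.36π² - 17.07 ≈ 75.309
  n=3: λ₃ = 21.06π² - 17.07 ≈ 190.784
Since 2.34π² ≈ 23.095 > 17.07, all λₙ > 0.
The n=1 mode decays slowest → dominates as t → ∞.
Asymptotic: v ~ c₁ sin(πx/1) e^{-λ₁t} with decay rate λ₁ ≈ 6.025.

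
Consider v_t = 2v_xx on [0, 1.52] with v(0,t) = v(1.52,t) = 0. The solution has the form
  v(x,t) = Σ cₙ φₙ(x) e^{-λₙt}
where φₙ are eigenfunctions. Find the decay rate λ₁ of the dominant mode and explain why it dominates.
Eigenvalues: λₙ = 2n²π²/1.52².
First three modes:
  n=1: λ₁ = 2π²/1.52² ≈ 8.544
  n=2: λ₂ = 8π²/1.52² ≈ 34.175 (4× faster decay)
  n=3: λ₃ = 18π²/1.52² ≈ 76.893 (9× faster decay)
As t → ∞, higher modes decay exponentially faster. The n=1 mode dominates: v ~ c₁ sin(πx/1.52) e^{-λ₁t}.
Decay rate: λ₁ = 2π²/1.52² ≈ 8.544.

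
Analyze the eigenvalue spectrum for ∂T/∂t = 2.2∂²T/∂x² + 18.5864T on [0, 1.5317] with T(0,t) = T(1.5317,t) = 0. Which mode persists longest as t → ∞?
Eigenvalues: λₙ = 2.2n²π²/1.5317² - 18.5864.
First three modes:
  n=1: λ₁ = 2.2π²/1.5317² - 18.5864 ≈ -9.331
  n=2: λ₂ = 8.8π²/1.5317² - 18.5864 ≈ 18.433
  n=3: λ₃ = 19.8π²/1.5317² - 18.5864 ≈ 64.708
Since 2.2π²/1.5317² ≈ 9.255 < 18.5864, λ₁ < 0.
The n=1 mode grows fastest (−λₙ is largest for n=1) → dominates.
Asymptotic: T ~ c₁ sin(πx/1.5317) e^{9.331t} (exponential growth at rate −λ₁ ≈ 9.331).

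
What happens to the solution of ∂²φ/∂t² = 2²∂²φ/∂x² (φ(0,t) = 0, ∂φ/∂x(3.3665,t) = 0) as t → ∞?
φ oscillates (no decay). Energy is conserved; the solution oscillates indefinitely as standing waves.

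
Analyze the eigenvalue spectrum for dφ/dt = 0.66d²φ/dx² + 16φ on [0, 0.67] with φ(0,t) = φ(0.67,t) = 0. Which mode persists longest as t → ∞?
Eigenvalues: λₙ = 0.66n²π²/0.67² - 16.
First three modes:
  n=1: λ₁ = 0.66π²/0.67² - 16 ≈ -1.489
  n=2: λ₂ = 2.64π²/0.67² - 16 ≈ 42.044
  n=3: λ₃ = 5.94π²/0.67² - 16 ≈ 114.598
Since 0.66π²/0.67² ≈ 14.511 < 16, λ₁ < 0.
The n=1 mode grows fastest (−λₙ is largest for n=1) → dominates.
Asymptotic: φ ~ c₁ sin(πx/0.67) e^{1.489t} (exponential growth at rate −λ₁ ≈ 1.489).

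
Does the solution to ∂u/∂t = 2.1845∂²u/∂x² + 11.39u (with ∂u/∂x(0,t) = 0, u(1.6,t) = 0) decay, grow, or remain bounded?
u grows unboundedly. Reaction dominates diffusion (r=11.39 > κπ²/(4L²)≈2.11); solution grows exponentially.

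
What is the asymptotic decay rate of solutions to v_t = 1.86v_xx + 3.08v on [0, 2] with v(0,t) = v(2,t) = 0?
Eigenvalues: λₙ = 1.86n²π²/2² - 3.08.
First three modes:
  n=1: λ₁ = 1.86π²/2² - 3.08 ≈ 1.509
  n=2: λ₂ = 7.44π²/2² - 3.08 ≈ 15.277
  n=3: λ₃ = 16.74π²/2² - 3.08 ≈ 38.224
Since 1.86π²/2² ≈ 4.589 > 3.08, all λₙ > 0.
The n=1 mode decays slowest → dominates as t → ∞.
Asymptotic: v ~ c₁ sin(πx/2) e^{-λ₁t} with decay rate λ₁ ≈ 1.509.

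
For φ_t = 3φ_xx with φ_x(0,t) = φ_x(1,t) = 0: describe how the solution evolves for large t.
φ → constant (steady state). Heat is conserved (no flux at boundaries); solution approaches the spatial average.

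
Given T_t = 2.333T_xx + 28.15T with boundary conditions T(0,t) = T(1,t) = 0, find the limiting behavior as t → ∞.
T grows unboundedly. Reaction dominates diffusion (r=28.15 > κπ²/L²≈23.03); solution grows exponentially.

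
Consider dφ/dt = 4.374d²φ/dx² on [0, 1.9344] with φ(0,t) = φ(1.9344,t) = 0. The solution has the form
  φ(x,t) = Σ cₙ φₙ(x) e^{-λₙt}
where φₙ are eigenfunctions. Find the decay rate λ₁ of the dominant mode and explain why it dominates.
Eigenvalues: λₙ = 4.374n²π²/1.9344².
First three modes:
  n=1: λ₁ = 4.374π²/1.9344² ≈ 11.537
  n=2: λ₂ = 17.496π²/1.9344² ≈ 46.147 (4× faster decay)
  n=3: λ₃ = 39.366π²/1.9344² ≈ 103.831 (9× faster decay)
As t → ∞, higher modes decay exponentially faster. The n=1 mode dominates: φ ~ c₁ sin(πx/1.9344) e^{-λ₁t}.
Decay rate: λ₁ = 4.374π²/1.9344² ≈ 11.537.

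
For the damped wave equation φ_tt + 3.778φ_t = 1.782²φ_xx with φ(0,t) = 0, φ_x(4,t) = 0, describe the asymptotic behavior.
φ → 0. Damping (γ=3.778) dissipates energy; oscillations decay exponentially.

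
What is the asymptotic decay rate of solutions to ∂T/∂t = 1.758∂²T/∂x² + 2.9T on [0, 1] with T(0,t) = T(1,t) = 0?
Eigenvalues: λₙ = 1.758n²π²/1² - 2.9.
First three modes:
  n=1: λ₁ = 1.758π² - 2.9 ≈ 14.451
  n=2: λ₂ = 7.032π² - 2.9 ≈ 66.503
  n=3: λ₃ = 15.822π² - 2.9 ≈ 153.257
Since 1.758π² ≈ 17.351 > 2.9, all λₙ > 0.
The n=1 mode decays slowest → dominates as t → ∞.
Asymptotic: T ~ c₁ sin(πx/1) e^{-λ₁t} with decay rate λ₁ ≈ 14.451.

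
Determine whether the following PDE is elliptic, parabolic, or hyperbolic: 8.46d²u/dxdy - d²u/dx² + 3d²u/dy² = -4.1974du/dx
Rewriting in standard form: -d²u/dx² + 8.46d²u/dxdy + 3d²u/dy² + 4.1974du/dx = 0. Coefficients: A = -1, B = 8.46, C = 3. B² - 4AC = 83.5716, which is positive, so the equation is hyperbolic.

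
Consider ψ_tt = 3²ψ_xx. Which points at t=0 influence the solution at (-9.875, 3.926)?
Domain of dependence: [-21.653, 1.903]. Signals travel at speed 3, so data within |x - -9.875| ≤ 3·3.926 = 11.778 can reach the point.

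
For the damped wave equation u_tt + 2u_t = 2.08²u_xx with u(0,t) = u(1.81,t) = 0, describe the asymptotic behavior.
u → 0. Damping (γ=2) dissipates energy; oscillations decay exponentially.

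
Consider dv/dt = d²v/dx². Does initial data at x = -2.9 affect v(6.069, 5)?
Yes, for any finite x. The heat equation has infinite propagation speed, so all initial data affects all points at any t > 0.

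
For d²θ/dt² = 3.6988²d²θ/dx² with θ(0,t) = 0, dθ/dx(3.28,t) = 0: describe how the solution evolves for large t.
θ oscillates (no decay). Energy is conserved; the solution oscillates indefinitely as standing waves.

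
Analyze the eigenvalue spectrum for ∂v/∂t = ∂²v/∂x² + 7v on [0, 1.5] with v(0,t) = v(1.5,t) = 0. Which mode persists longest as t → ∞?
Eigenvalues: λₙ = n²π²/1.5² - 7.
First three modes:
  n=1: λ₁ = π²/1.5² - 7 ≈ -2.614
  n=2: λ₂ = 4π²/1.5² - 7 ≈ 10.546
  n=3: λ₃ = 9π²/1.5² - 7 ≈ 32.478
Since π²/1.5² ≈ 4.386 < 7, λ₁ < 0.
The n=1 mode grows fastest (−λₙ is largest for n=1) → dominates.
Asymptotic: v ~ c₁ sin(πx/1.5) e^{2.614t} (exponential growth at rate −λ₁ ≈ 2.614).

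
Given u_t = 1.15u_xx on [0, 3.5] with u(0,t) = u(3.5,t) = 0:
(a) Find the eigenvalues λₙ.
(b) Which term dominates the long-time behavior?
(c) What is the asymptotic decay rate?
Eigenvalues: λₙ = 1.15n²π²/3.5².
First three modes:
  n=1: λ₁ = 1.15π²/3.5² ≈ 0.927
  n=2: λ₂ = 4.6π²/3.5² ≈ 3.706 (4× faster decay)
  n=3: λ₃ = 10.35π²/3.5² ≈ 8.339 (9× faster decay)
As t → ∞, higher modes decay exponentially faster. The n=1 mode dominates: u ~ c₁ sin(πx/3.5) e^{-λ₁t}.
Decay rate: λ₁ = 1.15π²/3.5² ≈ 0.927.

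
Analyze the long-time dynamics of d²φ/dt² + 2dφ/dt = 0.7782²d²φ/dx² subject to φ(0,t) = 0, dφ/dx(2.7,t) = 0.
Long-time behavior: φ → 0. Damping (γ=2) dissipates energy; oscillations decay exponentially.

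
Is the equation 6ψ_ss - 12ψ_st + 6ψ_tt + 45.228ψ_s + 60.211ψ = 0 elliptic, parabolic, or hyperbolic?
Computing B² - 4AC with A = 6, B = -12, C = 6: discriminant = 0 (zero). Answer: parabolic.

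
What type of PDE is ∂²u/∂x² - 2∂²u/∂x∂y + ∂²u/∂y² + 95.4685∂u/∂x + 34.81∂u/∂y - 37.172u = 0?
With A = 1, B = -2, C = 1, the discriminant is 0. This is a parabolic PDE.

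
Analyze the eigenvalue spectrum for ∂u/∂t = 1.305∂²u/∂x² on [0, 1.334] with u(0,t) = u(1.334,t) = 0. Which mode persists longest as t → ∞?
Eigenvalues: λₙ = 1.305n²π²/1.334².
First three modes:
  n=1: λ₁ = 1.305π²/1.334² ≈ 7.238
  n=2: λ₂ = 5.22π²/1.334² ≈ 28.951 (4× faster decay)
  n=3: λ₃ = 11.745π²/1.334² ≈ 65.139 (9× faster decay)
As t → ∞, higher modes decay exponentially faster. The n=1 mode dominates: u ~ c₁ sin(πx/1.334) e^{-λ₁t}.
Decay rate: λ₁ = 1.305π²/1.334² ≈ 7.238.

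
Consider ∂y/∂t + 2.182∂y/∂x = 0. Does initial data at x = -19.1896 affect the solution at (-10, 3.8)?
No. Only data at x = -18.2916 affects (-10, 3.8). Advection has one-way propagation along characteristics.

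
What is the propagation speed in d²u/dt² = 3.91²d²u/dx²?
Speed = 3.91. Information travels along characteristics x = x₀ ± 3.91t.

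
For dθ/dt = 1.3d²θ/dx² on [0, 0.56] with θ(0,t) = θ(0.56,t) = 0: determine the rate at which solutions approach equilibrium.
Eigenvalues: λₙ = 1.3n²π²/0.56².
First three modes:
  n=1: λ₁ = 1.3π²/0.56² ≈ 40.914
  n=2: λ₂ = 5.2π²/0.56² ≈ 163.654 (4× faster decay)
  n=3: λ₃ = 11.7π²/0.56² ≈ 368.222 (9× faster decay)
As t → ∞, higher modes decay exponentially faster. The n=1 mode dominates: θ ~ c₁ sin(πx/0.56) e^{-λ₁t}.
Decay rate: λ₁ = 1.3π²/0.56² ≈ 40.914.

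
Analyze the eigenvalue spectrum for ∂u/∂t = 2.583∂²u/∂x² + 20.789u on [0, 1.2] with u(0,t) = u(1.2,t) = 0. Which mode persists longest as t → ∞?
Eigenvalues: λₙ = 2.583n²π²/1.2² - 20.789.
First three modes:
  n=1: λ₁ = 2.583π²/1.2² - 20.789 ≈ -3.085
  n=2: λ₂ = 10.332π²/1.2² - 20.789 ≈ 50.025
  n=3: λ₃ = 23.247π²/1.2² - 20.789 ≈ 138.543
Since 2.583π²/1.2² ≈ 17.704 < 20.789, λ₁ < 0.
The n=1 mode grows fastest (−λₙ is largest for n=1) → dominates.
Asymptotic: u ~ c₁ sin(πx/1.2) e^{3.085t} (exponential growth at rate −λ₁ ≈ 3.085).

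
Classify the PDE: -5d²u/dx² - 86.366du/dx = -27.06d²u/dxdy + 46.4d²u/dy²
Rewriting in standard form: -5d²u/dx² + 27.06d²u/dxdy - 46.4d²u/dy² - 86.366du/dx = 0. A = -5, B = 27.06, C = -46.4. Discriminant B² - 4AC = -195.7564. Since -195.7564 < 0, elliptic.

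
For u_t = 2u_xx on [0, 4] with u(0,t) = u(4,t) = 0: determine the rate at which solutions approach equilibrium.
Eigenvalues: λₙ = 2n²π²/4².
First three modes:
  n=1: λ₁ = 2π²/4² ≈ 1.234
  n=2: λ₂ = 8π²/4² ≈ 4.935 (4× faster decay)
  n=3: λ₃ = 18π²/4² ≈ 11.103 (9× faster decay)
As t → ∞, higher modes decay exponentially faster. The n=1 mode dominates: u ~ c₁ sin(πx/4) e^{-λ₁t}.
Decay rate: λ₁ = 2π²/4² ≈ 1.234.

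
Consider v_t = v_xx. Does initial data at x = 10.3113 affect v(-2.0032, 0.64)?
Yes, for any finite x. The heat equation has infinite propagation speed, so all initial data affects all points at any t > 0.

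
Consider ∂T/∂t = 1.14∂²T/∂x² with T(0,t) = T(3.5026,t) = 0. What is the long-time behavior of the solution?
As t → ∞, T → 0. Heat diffuses out through both boundaries.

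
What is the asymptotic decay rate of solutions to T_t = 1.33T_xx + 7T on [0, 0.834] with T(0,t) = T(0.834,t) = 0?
Eigenvalues: λₙ = 1.33n²π²/0.834² - 7.
First three modes:
  n=1: λ₁ = 1.33π²/0.834² - 7 ≈ 11.872
  n=2: λ₂ = 5.32π²/0.834² - 7 ≈ 68.488
  n=3: λ₃ = 11.97π²/0.834² - 7 ≈ 162.849
Since 1.33π²/0.834² ≈ 18.872 > 7, all λₙ > 0.
The n=1 mode decays slowest → dominates as t → ∞.
Asymptotic: T ~ c₁ sin(πx/0.834) e^{-λ₁t} with decay rate λ₁ ≈ 11.872.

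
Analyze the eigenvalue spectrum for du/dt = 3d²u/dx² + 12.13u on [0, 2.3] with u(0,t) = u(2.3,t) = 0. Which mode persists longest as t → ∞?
Eigenvalues: λₙ = 3n²π²/2.3² - 12.13.
First three modes:
  n=1: λ₁ = 3π²/2.3² - 12.13 ≈ -6.533
  n=2: λ₂ = 12π²/2.3² - 12.13 ≈ 10.259
  n=3: λ₃ = 27π²/2.3² - 12.13 ≈ 38.244
Since 3π²/2.3² ≈ 5.597 < 12.13, λ₁ < 0.
The n=1 mode grows fastest (−λₙ is largest for n=1) → dominates.
Asymptotic: u ~ c₁ sin(πx/2.3) e^{6.533t} (exponential growth at rate −λ₁ ≈ 6.533).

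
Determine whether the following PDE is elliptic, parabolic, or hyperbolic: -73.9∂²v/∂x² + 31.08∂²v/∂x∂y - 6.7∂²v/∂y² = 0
Coefficients: A = -73.9, B = 31.08, C = -6.7. B² - 4AC = -1014.5536, which is negative, so the equation is elliptic.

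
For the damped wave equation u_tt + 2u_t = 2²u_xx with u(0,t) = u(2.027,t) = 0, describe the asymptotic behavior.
u → 0. Damping (γ=2) dissipates energy; oscillations decay exponentially.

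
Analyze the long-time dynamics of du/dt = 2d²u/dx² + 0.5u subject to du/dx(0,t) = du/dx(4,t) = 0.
Long-time behavior: u grows unboundedly. With Neumann BCs the constant mode has diffusion eigenvalue 0, so any r > 0 makes it grow like e^(0.5t); solution grows exponentially.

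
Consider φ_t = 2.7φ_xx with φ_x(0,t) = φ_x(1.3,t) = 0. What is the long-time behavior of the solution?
As t → ∞, φ → constant (steady state). Heat is conserved (no flux at boundaries); solution approaches the spatial average.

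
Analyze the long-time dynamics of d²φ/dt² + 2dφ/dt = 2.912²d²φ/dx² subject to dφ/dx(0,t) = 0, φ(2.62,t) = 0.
Long-time behavior: φ → 0. Damping (γ=2) dissipates energy; oscillations decay exponentially.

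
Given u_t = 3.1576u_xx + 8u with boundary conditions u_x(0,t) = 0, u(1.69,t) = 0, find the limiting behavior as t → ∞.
u grows unboundedly. Reaction dominates diffusion (r=8 > κπ²/(4L²)≈2.73); solution grows exponentially.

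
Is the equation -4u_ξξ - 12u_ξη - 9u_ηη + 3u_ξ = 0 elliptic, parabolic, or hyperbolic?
Computing B² - 4AC with A = -4, B = -12, C = -9: discriminant = 0 (zero). Answer: parabolic.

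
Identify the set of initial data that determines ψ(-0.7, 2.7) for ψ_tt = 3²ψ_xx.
Domain of dependence: [-8.8, 7.4]. Signals travel at speed 3, so data within |x - -0.7| ≤ 3·2.7 = 8.1 can reach the point.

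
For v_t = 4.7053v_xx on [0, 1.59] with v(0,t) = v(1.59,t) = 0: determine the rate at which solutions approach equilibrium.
Eigenvalues: λₙ = 4.7053n²π²/1.59².
First three modes:
  n=1: λ₁ = 4.7053π²/1.59² ≈ 18.369
  n=2: λ₂ = 18.8212π²/1.59² ≈ 73.477 (4× faster decay)
  n=3: λ₃ = 42.3477π²/1.59² ≈ 165.324 (9× faster decay)
As t → ∞, higher modes decay exponentially faster. The n=1 mode dominates: v ~ c₁ sin(πx/1.59) e^{-λ₁t}.
Decay rate: λ₁ = 4.7053π²/1.59² ≈ 18.369.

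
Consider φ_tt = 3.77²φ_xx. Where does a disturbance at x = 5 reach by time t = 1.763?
Domain of influence: [-1.64651, 11.64651]. Data at x = 5 spreads outward at speed 3.77.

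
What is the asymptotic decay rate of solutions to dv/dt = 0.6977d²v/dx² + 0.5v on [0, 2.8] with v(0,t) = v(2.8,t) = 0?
Eigenvalues: λₙ = 0.6977n²π²/2.8² - 0.5.
First three modes:
  n=1: λ₁ = 0.6977π²/2.8² - 0.5 ≈ 0.378
  n=2: λ₂ = 2.7908π²/2.8² - 0.5 ≈ 3.013
  n=3: λ₃ = 6.2793π²/2.8² - 0.5 ≈ 7.405
Since 0.6977π²/2.8² ≈ 0.878 > 0.5, all λₙ > 0.
The n=1 mode decays slowest → dominates as t → ∞.
Asymptotic: v ~ c₁ sin(πx/2.8) e^{-λ₁t} with decay rate λ₁ ≈ 0.378.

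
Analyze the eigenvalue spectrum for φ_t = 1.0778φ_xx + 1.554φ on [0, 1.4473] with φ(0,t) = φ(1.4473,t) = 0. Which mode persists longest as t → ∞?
Eigenvalues: λₙ = 1.0778n²π²/1.4473² - 1.554.
First three modes:
  n=1: λ₁ = 1.0778π²/1.4473² - 1.554 ≈ 3.524
  n=2: λ₂ = 4.3112π²/1.4473² - 1.554 ≈ 18.759
  n=3: λ₃ = 9.7002π²/1.4473² - 1.554 ≈ 44.151
Since 1.0778π²/1.4473² ≈ 5.078 > 1.554, all λₙ > 0.
The n=1 mode decays slowest → dominates as t → ∞.
Asymptotic: φ ~ c₁ sin(πx/1.4473) e^{-λ₁t} with decay rate λ₁ ≈ 3.524.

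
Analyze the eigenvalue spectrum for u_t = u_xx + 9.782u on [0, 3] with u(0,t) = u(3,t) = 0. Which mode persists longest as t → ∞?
Eigenvalues: λₙ = n²π²/3² - 9.782.
First three modes:
  n=1: λ₁ = π²/3² - 9.782 ≈ -8.685
  n=2: λ₂ = 4π²/3² - 9.782 ≈ -5.396
  n=3: λ₃ = 9π²/3² - 9.782 ≈ 0.088
Since π²/3² ≈ 1.097 < 9.782, λ₁ < 0.
The n=1 mode grows fastest (−λₙ is largest for n=1) → dominates.
Asymptotic: u ~ c₁ sin(πx/3) e^{8.685t} (exponential growth at rate −λ₁ ≈ 8.685).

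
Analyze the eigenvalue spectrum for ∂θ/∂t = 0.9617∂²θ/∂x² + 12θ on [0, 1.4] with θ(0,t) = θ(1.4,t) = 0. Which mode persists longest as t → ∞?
Eigenvalues: λₙ = 0.9617n²π²/1.4² - 12.
First three modes:
  n=1: λ₁ = 0.9617π²/1.4² - 12 ≈ -7.157
  n=2: λ₂ = 3.8468π²/1.4² - 12 ≈ 7.371
  n=3: λ₃ = 8.6553π²/1.4² - 12 ≈ 31.584
Since 0.9617π²/1.4² ≈ 4.843 < 12, λ₁ < 0.
The n=1 mode grows fastest (−λₙ is largest for n=1) → dominates.
Asymptotic: θ ~ c₁ sin(πx/1.4) e^{7.157t} (exponential growth at rate −λ₁ ≈ 7.157).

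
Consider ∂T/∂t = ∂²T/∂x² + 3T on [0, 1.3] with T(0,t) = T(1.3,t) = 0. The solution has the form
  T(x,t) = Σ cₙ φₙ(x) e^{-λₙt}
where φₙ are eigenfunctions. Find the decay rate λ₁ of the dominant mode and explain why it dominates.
Eigenvalues: λₙ = n²π²/1.3² - 3.
First three modes:
  n=1: λ₁ = π²/1.3² - 3 ≈ 2.84
  n=2: λ₂ = 4π²/1.3² - 3 ≈ 20.36
  n=3: λ₃ = 9π²/1.3² - 3 ≈ 49.56
Since π²/1.3² ≈ 5.84 > 3, all λₙ > 0.
The n=1 mode decays slowest → dominates as t → ∞.
Asymptotic: T ~ c₁ sin(πx/1.3) e^{-λ₁t} with decay rate λ₁ ≈ 2.84.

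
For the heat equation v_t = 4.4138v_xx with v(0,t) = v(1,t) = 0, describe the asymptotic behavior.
v → 0. Heat diffuses out through both boundaries.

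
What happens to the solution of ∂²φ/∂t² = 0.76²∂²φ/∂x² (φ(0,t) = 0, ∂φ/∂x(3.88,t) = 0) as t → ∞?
φ oscillates (no decay). Energy is conserved; the solution oscillates indefinitely as standing waves.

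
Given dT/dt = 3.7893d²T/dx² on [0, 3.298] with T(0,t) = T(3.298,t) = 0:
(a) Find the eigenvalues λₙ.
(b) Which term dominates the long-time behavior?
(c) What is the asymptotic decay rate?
Eigenvalues: λₙ = 3.7893n²π²/3.298².
First three modes:
  n=1: λ₁ = 3.7893π²/3.298² ≈ 3.438
  n=2: λ₂ = 15.1572π²/3.298² ≈ 13.754 (4× faster decay)
  n=3: λ₃ = 34.1037π²/3.298² ≈ 30.946 (9× faster decay)
As t → ∞, higher modes decay exponentially faster. The n=1 mode dominates: T ~ c₁ sin(πx/3.298) e^{-λ₁t}.
Decay rate: λ₁ = 3.7893π²/3.298² ≈ 3.438.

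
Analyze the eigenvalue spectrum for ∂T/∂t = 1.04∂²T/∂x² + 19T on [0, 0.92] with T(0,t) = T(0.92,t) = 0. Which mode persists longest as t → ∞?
Eigenvalues: λₙ = 1.04n²π²/0.92² - 19.
First three modes:
  n=1: λ₁ = 1.04π²/0.92² - 19 ≈ -6.873
  n=2: λ₂ = 4.16π²/0.92² - 19 ≈ 29.508
  n=3: λ₃ = 9.36π²/0.92² - 19 ≈ 90.144
Since 1.04π²/0.92² ≈ 12.127 < 19, λ₁ < 0.
The n=1 mode grows fastest (−λₙ is largest for n=1) → dominates.
Asymptotic: T ~ c₁ sin(πx/0.92) e^{6.873t} (exponential growth at rate −λ₁ ≈ 6.873).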